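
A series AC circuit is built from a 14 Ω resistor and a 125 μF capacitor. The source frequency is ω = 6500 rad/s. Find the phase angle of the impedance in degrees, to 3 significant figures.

X_C = 1/(ωC) = 1.23 Ω
Z = 14.0 − j1.23 Ω
|Z| = √(14.0² + 1.23²) = 14.1 Ω
∠Z = arctan(-1.23/14.0) = -5.02°

-5.02°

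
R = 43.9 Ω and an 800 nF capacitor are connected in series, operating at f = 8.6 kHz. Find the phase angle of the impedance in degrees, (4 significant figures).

ω = 2πf = 54040 rad/s
X_C = 1/(ωC) = 23.13 Ω
Z = 43.90 − j23.13 Ω
|Z| = √(43.90² + 23.13²) = 49.62 Ω
∠Z = arctan(-23.13/43.90) = -27.79°

-27.79°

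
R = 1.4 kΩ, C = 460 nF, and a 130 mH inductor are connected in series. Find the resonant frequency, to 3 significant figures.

651 Hz

ω₀ = 1/√(LC) = 1/√(0.13 × 4.6e-07) = 4089 rad/s
f₀ = ω₀/(2π) = 651 Hz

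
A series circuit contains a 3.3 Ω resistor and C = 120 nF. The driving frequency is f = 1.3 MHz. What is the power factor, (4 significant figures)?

0.9554

ω = 2πf = 8.168e+06 rad/s
X_C = 1/(ωC) = 1.020 Ω
Z = 3.300 − j1.020 Ω
|Z| = √(3.300² + 1.020²) = 3.454 Ω
∠Z = arctan(-1.020/3.300) = -17.18°
cos φ = cos(-17.18°) = 0.9554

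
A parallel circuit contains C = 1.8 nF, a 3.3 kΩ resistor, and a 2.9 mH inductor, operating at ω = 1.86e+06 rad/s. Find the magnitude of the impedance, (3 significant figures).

X_L = ωL = 5390 Ω
X_C = 1/(ωC) = 299 Ω
Parallel: admittances add. Y = 1/R + 1/(jωL) + jωC
Y = (0.000303 + j0.00316) S
|Y| = 0.00318 S → |Z| = 1/|Y| = 315 Ω, ∠Z = −∠Y = -84.5°

315 Ω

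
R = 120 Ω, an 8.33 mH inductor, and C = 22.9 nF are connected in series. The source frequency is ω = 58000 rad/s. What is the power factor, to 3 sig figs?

0.406

X_L = ωL = 483 Ω
X_C = 1/(ωC) = 753 Ω
Net reactance X = X_L − X_C = -270 Ω
Z = 120 − j270 Ω
|Z| = √(120² + 270²) = 295 Ω
∠Z = arctan(-270/120) = -66.0°
cos φ = cos(-66.0°) = 0.406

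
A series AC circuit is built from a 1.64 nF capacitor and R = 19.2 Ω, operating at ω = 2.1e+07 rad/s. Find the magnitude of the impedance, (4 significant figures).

34.81 Ω

X_C = 1/(ωC) = 29.04 Ω
Z = 19.20 − j29.04 Ω
|Z| = √(19.20² + 29.04²) = 34.81 Ω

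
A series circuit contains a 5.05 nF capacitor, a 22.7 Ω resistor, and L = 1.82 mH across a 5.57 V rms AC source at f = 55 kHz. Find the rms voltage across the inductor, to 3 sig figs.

ω = 2πf = 345600 rad/s
X_L = ωL = 629 Ω
X_C = 1/(ωC) = 573 Ω
Net reactance X = X_L − X_C = 55.9 Ω
Z = 22.7 + j55.9 Ω
|Z| = √(22.7² + 55.9²) = 60.4 Ω
I = V/|Z| = 92.3 mA
V_L = I·|Z_L| = 0.0923 × 629 = 58.0 V

58.0 V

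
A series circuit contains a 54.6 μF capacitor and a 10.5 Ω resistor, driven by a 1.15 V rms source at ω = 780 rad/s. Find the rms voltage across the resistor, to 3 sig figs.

X_C = 1/(ωC) = 23.5 Ω
Z = 10.5 − j23.5 Ω
|Z| = √(10.5² + 23.5²) = 25.7 Ω
I = V/|Z| = 44.7 mA
V_R = I·|Z_R| = 0.0447 × 10.5 = 0.469 V

0.469 V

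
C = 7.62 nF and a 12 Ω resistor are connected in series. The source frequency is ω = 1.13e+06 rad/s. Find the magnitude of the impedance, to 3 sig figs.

X_C = 1/(ωC) = 116 Ω
Z = 12.0 − j116 Ω
|Z| = √(12.0² + 116²) = 117 Ω

117 Ω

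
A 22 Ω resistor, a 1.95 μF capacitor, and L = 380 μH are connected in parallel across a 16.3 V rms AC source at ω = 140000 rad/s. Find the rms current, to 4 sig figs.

4.209 A

X_L = ωL = 53.20 Ω
X_C = 1/(ωC) = 3.663 Ω
Parallel: admittances add. Y = 1/R + 1/(jωL) + jωC
Y = (0.04545 + j0.2542) S
|Y| = 0.2582 S → |Z| = 1/|Y| = 3.872 Ω, ∠Z = −∠Y = -79.86°
I = V/|Z| = 16.3/3.872 = 4.209 A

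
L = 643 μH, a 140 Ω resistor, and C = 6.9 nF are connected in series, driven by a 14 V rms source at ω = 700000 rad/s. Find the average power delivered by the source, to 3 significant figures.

X_L = ωL = 450 Ω
X_C = 1/(ωC) = 207 Ω
Net reactance X = X_L − X_C = 243 Ω
Z = 140 + j243 Ω
|Z| = √(140² + 243²) = 280 Ω
∠Z = arctan(243/140) = 60.1°
I = V/|Z| = 49.9 mA
P = VI cos φ = 14 × 0.0499 × cos(60.1°) = 349 mW

349 mW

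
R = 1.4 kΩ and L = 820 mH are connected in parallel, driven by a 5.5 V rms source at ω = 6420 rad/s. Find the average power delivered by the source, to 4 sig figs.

21.61 mW

X_L = ωL = 5264 Ω
Parallel: admittances add. Y = 1/R + 1/(jωL)
Y = (0.0007143 − j0.0001900) S
|Y| = 0.0007391 S → |Z| = 1/|Y| = 1353 Ω, ∠Z = −∠Y = 14.89°
I = V/|Z| = 4.065 mA
P = VI cos φ = 5.5 × 0.004065 × cos(14.89°) = 21.61 mW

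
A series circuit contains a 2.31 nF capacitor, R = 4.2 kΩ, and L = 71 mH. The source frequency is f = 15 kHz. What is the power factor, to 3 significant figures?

0.895

ω = 2πf = 94250 rad/s
X_L = ωL = 6690 Ω
X_C = 1/(ωC) = 4590 Ω
Net reactance X = X_L − X_C = 2100 Ω
Z = 4200 + j2100 Ω
|Z| = √(4200² + 2100²) = 4700 Ω
∠Z = arctan(2100/4200) = 26.5°
cos φ = cos(26.5°) = 0.895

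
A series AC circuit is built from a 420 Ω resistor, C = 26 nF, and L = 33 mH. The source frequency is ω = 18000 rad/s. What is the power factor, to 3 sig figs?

X_L = ωL = 594 Ω
X_C = 1/(ωC) = 2140 Ω
Net reactance X = X_L − X_C = -1540 Ω
Z = 420 − j1540 Ω
|Z| = √(420² + 1540²) = 1600 Ω
∠Z = arctan(-1540/420) = -74.8°
cos φ = cos(-74.8°) = 0.263

0.263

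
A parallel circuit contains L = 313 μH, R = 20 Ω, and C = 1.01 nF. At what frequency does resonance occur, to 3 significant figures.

283 kHz

ω₀ = 1/√(LC) = 1/√(0.000313 × 1.01e-09) = 1.779e+06 rad/s
f₀ = ω₀/(2π) = 283 kHz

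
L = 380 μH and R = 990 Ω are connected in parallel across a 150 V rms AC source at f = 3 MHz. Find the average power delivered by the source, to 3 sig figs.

ω = 2πf = 1.885e+07 rad/s
X_L = ωL = 7160 Ω
Parallel: admittances add. Y = 1/R + 1/(jωL)
Y = (0.00101 − j0.000140) S
|Y| = 0.00102 S → |Z| = 1/|Y| = 981 Ω, ∠Z = −∠Y = 7.87°
I = V/|Z| = 153 mA
P = VI cos φ = 150 × 0.153 × cos(7.87°) = 22.7 W

22.7 W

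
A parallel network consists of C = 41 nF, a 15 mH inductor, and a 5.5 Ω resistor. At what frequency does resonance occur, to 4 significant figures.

6.418 kHz

ω₀ = 1/√(LC) = 1/√(0.015 × 4.1e-08) = 40320 rad/s
f₀ = ω₀/(2π) = 6.418 kHz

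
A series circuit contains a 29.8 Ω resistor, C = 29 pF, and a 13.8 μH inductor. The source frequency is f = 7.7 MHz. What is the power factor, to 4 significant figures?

0.5514

ω = 2πf = 4.838e+07 rad/s
X_L = ωL = 667.7 Ω
X_C = 1/(ωC) = 712.7 Ω
Net reactance X = X_L − X_C = -45.09 Ω
Z = 29.80 − j45.09 Ω
|Z| = √(29.80² + 45.09²) = 54.05 Ω
∠Z = arctan(-45.09/29.80) = -56.54°
cos φ = cos(-56.54°) = 0.5514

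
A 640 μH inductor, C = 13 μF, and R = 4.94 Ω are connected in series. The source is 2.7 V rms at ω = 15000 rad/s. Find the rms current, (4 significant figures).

405.2 mA

X_L = ωL = 9.600 Ω
X_C = 1/(ωC) = 5.128 Ω
Net reactance X = X_L − X_C = 4.472 Ω
Z = 4.940 + j4.472 Ω
|Z| = √(4.940² + 4.472²) = 6.663 Ω
I = V/|Z| = 2.7/6.663 = 405.2 mA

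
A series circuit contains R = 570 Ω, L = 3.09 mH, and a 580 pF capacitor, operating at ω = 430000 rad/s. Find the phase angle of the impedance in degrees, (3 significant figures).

X_L = ωL = 1330 Ω
X_C = 1/(ωC) = 4010 Ω
Net reactance X = X_L − X_C = -2680 Ω
Z = 570 − j2680 Ω
|Z| = √(570² + 2680²) = 2740 Ω
∠Z = arctan(-2680/570) = -78.0°

-78.0°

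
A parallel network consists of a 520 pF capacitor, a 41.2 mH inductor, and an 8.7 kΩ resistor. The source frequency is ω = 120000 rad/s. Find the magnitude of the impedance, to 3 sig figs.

X_L = ωL = 4940 Ω
X_C = 1/(ωC) = 16000 Ω
Parallel: admittances add. Y = 1/R + 1/(jωL) + jωC
Y = (0.000115 − j0.000140) S
|Y| = 0.000181 S → |Z| = 1/|Y| = 5520 Ω, ∠Z = −∠Y = 50.6°

5520 Ω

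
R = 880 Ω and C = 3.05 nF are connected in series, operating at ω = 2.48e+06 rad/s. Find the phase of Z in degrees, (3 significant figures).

X_C = 1/(ωC) = 132 Ω
Z = 880 − j132 Ω
|Z| = √(880² + 132²) = 890 Ω
∠Z = arctan(-132/880) = -8.54°

-8.54°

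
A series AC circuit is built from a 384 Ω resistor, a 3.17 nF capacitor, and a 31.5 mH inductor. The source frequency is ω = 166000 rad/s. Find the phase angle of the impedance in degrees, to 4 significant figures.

X_L = ωL = 5229 Ω
X_C = 1/(ωC) = 1900 Ω
Net reactance X = X_L − X_C = 3329 Ω
Z = 384.0 + j3329 Ω
|Z| = √(384.0² + 3329²) = 3351 Ω
∠Z = arctan(3329/384.0) = 83.42°

83.42°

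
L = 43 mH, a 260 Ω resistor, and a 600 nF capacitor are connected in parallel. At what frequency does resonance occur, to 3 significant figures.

991 Hz

ω₀ = 1/√(LC) = 1/√(0.043 × 6e-07) = 6226 rad/s
f₀ = ω₀/(2π) = 991 Hz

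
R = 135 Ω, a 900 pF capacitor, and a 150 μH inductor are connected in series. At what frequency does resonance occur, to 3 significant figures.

433 kHz

ω₀ = 1/√(LC) = 1/√(0.00015 × 9e-10) = 2.722e+06 rad/s
f₀ = ω₀/(2π) = 433 kHz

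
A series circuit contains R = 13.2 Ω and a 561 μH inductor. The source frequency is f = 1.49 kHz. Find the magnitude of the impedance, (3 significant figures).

14.2 Ω

ω = 2πf = 9362 rad/s
X_L = ωL = 5.25 Ω
Z = 13.2 + j5.25 Ω
|Z| = √(13.2² + 5.25²) = 14.2 Ω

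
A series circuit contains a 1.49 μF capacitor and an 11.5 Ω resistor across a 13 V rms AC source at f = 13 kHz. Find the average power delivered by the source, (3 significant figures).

ω = 2πf = 81680 rad/s
X_C = 1/(ωC) = 8.22 Ω
Z = 11.5 − j8.22 Ω
|Z| = √(11.5² + 8.22²) = 14.1 Ω
∠Z = arctan(-8.22/11.5) = -35.5°
I = V/|Z| = 920 mA
P = VI cos φ = 13 × 0.920 × cos(-35.5°) = 9.73 W

9.73 W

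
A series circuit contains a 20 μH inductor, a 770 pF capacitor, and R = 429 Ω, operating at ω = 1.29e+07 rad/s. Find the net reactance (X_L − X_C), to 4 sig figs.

157.3 Ω

X_L = ωL = 258.0 Ω
X_C = 1/(ωC) = 100.7 Ω
X = 258.0 − 100.7 = 157.3 Ω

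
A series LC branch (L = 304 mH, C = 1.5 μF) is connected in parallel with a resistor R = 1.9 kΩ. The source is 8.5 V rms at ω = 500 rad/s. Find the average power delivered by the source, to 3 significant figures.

38.0 mW

X_L = ωL = 152 Ω
X_C = 1/(ωC) = 1330 Ω
Branch 1: Z₁ = R = 1900 Ω
Branch 2 (series LC): Z₂ = j(X_L − X_C) = −j1180 Ω
Parallel: Z = Z₁Z₂/(Z₁+Z₂), |Z| = 1000 Ω, ∠Z = -58.1°
I = V/|Z| = 8.47 mA
P = VI cos φ = 8.5 × 0.00847 × cos(-58.1°) = 38.0 mW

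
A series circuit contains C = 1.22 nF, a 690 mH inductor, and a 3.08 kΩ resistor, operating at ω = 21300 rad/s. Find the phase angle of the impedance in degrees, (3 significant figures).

X_L = ωL = 14700 Ω
X_C = 1/(ωC) = 38500 Ω
Net reactance X = X_L − X_C = -23800 Ω
Z = 3080 − j23800 Ω
|Z| = √(3080² + 23800²) = 24000 Ω
∠Z = arctan(-23800/3080) = -82.6°

-82.6°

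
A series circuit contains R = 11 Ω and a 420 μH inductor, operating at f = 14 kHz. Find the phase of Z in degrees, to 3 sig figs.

ω = 2πf = 87960 rad/s
X_L = ωL = 36.9 Ω
Z = 11.0 + j36.9 Ω
|Z| = √(11.0² + 36.9²) = 38.5 Ω
∠Z = arctan(36.9/11.0) = 73.4°

73.4°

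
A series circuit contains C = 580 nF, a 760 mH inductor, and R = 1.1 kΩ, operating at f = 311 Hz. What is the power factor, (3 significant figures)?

ω = 2πf = 1954 rad/s
X_L = ωL = 1490 Ω
X_C = 1/(ωC) = 882 Ω
Net reactance X = X_L − X_C = 603 Ω
Z = 1100 + j603 Ω
|Z| = √(1100² + 603²) = 1250 Ω
∠Z = arctan(603/1100) = 28.7°
cos φ = cos(28.7°) = 0.877

0.877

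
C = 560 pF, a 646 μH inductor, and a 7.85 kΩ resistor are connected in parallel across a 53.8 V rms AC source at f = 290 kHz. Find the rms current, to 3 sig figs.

11.5 mA

ω = 2πf = 1.822e+06 rad/s
X_L = ωL = 1180 Ω
X_C = 1/(ωC) = 980 Ω
Parallel: admittances add. Y = 1/R + 1/(jωL) + jωC
Y = (0.000127 + j0.000171) S
|Y| = 0.000213 S → |Z| = 1/|Y| = 4690 Ω, ∠Z = −∠Y = -53.3°
I = V/|Z| = 53.8/4690 = 11.5 mA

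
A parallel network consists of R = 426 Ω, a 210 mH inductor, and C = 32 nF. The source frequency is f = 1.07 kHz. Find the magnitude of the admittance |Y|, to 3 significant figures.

2.40 mS

ω = 2πf = 6723 rad/s
X_L = ωL = 1410 Ω
X_C = 1/(ωC) = 4650 Ω
Parallel: admittances add. Y = 1/R + 1/(jωL) + jωC
Y = (0.00235 − j0.000493) S
|Y| = 0.00240 S → |Z| = 1/|Y| = 417 Ω, ∠Z = −∠Y = 11.9°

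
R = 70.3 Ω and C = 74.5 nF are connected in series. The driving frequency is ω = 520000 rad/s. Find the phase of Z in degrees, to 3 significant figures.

X_C = 1/(ωC) = 25.8 Ω
Z = 70.3 − j25.8 Ω
|Z| = √(70.3² + 25.8²) = 74.9 Ω
∠Z = arctan(-25.8/70.3) = -20.2°

-20.2°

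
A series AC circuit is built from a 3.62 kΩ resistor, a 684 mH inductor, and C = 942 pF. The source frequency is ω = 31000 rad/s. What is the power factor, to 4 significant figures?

X_L = ωL = 21200 Ω
X_C = 1/(ωC) = 34240 Ω
Net reactance X = X_L − X_C = -13040 Ω
Z = 3620 − j13040 Ω
|Z| = √(3620² + 13040²) = 13530 Ω
∠Z = arctan(-13040/3620) = -74.49°
cos φ = cos(-74.49°) = 0.2675

0.2675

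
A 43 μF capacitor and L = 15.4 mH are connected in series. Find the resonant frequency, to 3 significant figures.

196 Hz

ω₀ = 1/√(LC) = 1/√(0.0154 × 4.3e-05) = 1229 rad/s
f₀ = ω₀/(2π) = 196 Hz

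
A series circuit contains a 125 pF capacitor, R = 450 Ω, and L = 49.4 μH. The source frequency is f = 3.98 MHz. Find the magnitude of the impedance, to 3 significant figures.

ω = 2πf = 2.501e+07 rad/s
X_L = ωL = 1240 Ω
X_C = 1/(ωC) = 320 Ω
Net reactance X = X_L − X_C = 915 Ω
Z = 450 + j915 Ω
|Z| = √(450² + 915²) = 1020 Ω

1020 Ω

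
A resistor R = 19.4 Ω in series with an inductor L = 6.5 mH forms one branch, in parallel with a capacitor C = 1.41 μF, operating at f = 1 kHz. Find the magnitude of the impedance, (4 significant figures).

68.41 Ω

ω = 2πf = 6283 rad/s
X_L = ωL = 40.84 Ω
X_C = 1/(ωC) = 112.9 Ω
Branch 1 (R+jX_L): Z₁ = 19.40 + j40.84 Ω, |Z₁| = 45.21 Ω
Branch 2 (−jX_C): Z₂ = −j112.9 Ω
Parallel: Z = Z₁Z₂/(Z₁+Z₂), |Z| = 68.41 Ω, ∠Z = 49.52°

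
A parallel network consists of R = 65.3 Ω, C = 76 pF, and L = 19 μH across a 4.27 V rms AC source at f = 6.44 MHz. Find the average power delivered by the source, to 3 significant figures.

ω = 2πf = 4.046e+07 rad/s
X_L = ωL = 769 Ω
X_C = 1/(ωC) = 325 Ω
Parallel: admittances add. Y = 1/R + 1/(jωL) + jωC
Y = (0.0153 + j0.00177) S
|Y| = 0.0154 S → |Z| = 1/|Y| = 64.9 Ω, ∠Z = −∠Y = -6.61°
I = V/|Z| = 65.8 mA
P = VI cos φ = 4.27 × 0.0658 × cos(-6.61°) = 279 mW

279 mW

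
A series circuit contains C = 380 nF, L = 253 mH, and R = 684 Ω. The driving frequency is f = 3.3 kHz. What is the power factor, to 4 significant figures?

0.1324

ω = 2πf = 20730 rad/s
X_L = ωL = 5246 Ω
X_C = 1/(ωC) = 126.9 Ω
Net reactance X = X_L − X_C = 5119 Ω
Z = 684.0 + j5119 Ω
|Z| = √(684.0² + 5119²) = 5164 Ω
∠Z = arctan(5119/684.0) = 82.39°
cos φ = cos(82.39°) = 0.1324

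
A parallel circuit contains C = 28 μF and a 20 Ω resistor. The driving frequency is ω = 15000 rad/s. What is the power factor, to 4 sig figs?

X_C = 1/(ωC) = 2.381 Ω
Parallel: admittances add. Y = 1/R + jωC
Y = (0.05000 + j0.4200) S
|Y| = 0.4230 S → |Z| = 1/|Y| = 2.364 Ω, ∠Z = −∠Y = -83.21°
cos φ = cos(-83.21°) = 0.1182

0.1182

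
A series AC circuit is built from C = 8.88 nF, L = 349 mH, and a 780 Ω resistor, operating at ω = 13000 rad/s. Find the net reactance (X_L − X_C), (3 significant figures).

X_L = ωL = 4540 Ω
X_C = 1/(ωC) = 8660 Ω
X = 4540 − 8660 = -4130 Ω

-4130 Ω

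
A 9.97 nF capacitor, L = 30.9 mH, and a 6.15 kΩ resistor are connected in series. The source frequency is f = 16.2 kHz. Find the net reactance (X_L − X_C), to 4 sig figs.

2160 Ω

ω = 2πf = 101800 rad/s
X_L = ωL = 3145 Ω
X_C = 1/(ωC) = 985.4 Ω
X = 3145 − 985.4 = 2160 Ω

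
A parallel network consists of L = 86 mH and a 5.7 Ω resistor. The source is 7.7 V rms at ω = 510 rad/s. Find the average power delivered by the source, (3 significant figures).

10.4 W

X_L = ωL = 43.9 Ω
Parallel: admittances add. Y = 1/R + 1/(jωL)
Y = (0.175 − j0.0228) S
|Y| = 0.177 S → |Z| = 1/|Y| = 5.65 Ω, ∠Z = −∠Y = 7.40°
I = V/|Z| = 1.36 A
P = VI cos φ = 7.7 × 1.36 × cos(7.40°) = 10.4 W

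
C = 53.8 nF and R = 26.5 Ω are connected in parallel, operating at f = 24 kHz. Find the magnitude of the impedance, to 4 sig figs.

ω = 2πf = 150800 rad/s
X_C = 1/(ωC) = 123.3 Ω
Parallel: admittances add. Y = 1/R + jωC
Y = (0.03774 + j0.008113) S
|Y| = 0.03860 S → |Z| = 1/|Y| = 25.91 Ω, ∠Z = −∠Y = -12.13°

25.91 Ω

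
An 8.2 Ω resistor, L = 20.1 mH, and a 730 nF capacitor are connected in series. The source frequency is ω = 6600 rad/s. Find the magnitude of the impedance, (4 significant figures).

75.34 Ω

X_L = ωL = 132.7 Ω
X_C = 1/(ωC) = 207.6 Ω
Net reactance X = X_L − X_C = -74.90 Ω
Z = 8.200 − j74.90 Ω
|Z| = √(8.200² + 74.90²) = 75.34 Ω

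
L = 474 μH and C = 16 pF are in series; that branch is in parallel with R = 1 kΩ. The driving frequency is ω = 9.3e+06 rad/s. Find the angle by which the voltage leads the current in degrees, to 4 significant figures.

-23.39°

X_L = ωL = 4408 Ω
X_C = 1/(ωC) = 6720 Ω
Branch 1: Z₁ = R = 1000 Ω
Branch 2 (series LC): Z₂ = j(X_L − X_C) = −j2312 Ω
Parallel: Z = Z₁Z₂/(Z₁+Z₂), |Z| = 917.8 Ω, ∠Z = -23.39°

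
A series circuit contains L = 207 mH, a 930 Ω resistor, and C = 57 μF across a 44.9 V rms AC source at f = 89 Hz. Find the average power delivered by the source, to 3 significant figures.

ω = 2πf = 559.2 rad/s
X_L = ωL = 116 Ω
X_C = 1/(ωC) = 31.4 Ω
Net reactance X = X_L − X_C = 84.4 Ω
Z = 930 + j84.4 Ω
|Z| = √(930² + 84.4²) = 934 Ω
∠Z = arctan(84.4/930) = 5.18°
I = V/|Z| = 48.1 mA
P = VI cos φ = 44.9 × 0.0481 × cos(5.18°) = 2.15 W

2.15 W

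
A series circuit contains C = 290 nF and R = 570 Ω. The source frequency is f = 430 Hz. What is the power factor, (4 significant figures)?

ω = 2πf = 2702 rad/s
X_C = 1/(ωC) = 1276 Ω
Z = 570.0 − j1276 Ω
|Z| = √(570.0² + 1276²) = 1398 Ω
∠Z = arctan(-1276/570.0) = -65.93°
cos φ = cos(-65.93°) = 0.4078

0.4078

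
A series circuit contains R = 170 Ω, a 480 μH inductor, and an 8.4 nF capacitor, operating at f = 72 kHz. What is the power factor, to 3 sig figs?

0.965

ω = 2πf = 452400 rad/s
X_L = ωL = 217 Ω
X_C = 1/(ωC) = 263 Ω
Net reactance X = X_L − X_C = -46.0 Ω
Z = 170 − j46.0 Ω
|Z| = √(170² + 46.0²) = 176 Ω
∠Z = arctan(-46.0/170) = -15.1°
cos φ = cos(-15.1°) = 0.965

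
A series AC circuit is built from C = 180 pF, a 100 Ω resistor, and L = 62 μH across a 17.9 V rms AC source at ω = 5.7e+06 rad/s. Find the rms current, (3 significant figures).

X_L = ωL = 353 Ω
X_C = 1/(ωC) = 975 Ω
Net reactance X = X_L − X_C = -621 Ω
Z = 100 − j621 Ω
|Z| = √(100² + 621²) = 629 Ω
I = V/|Z| = 17.9/629 = 28.4 mA

28.4 mA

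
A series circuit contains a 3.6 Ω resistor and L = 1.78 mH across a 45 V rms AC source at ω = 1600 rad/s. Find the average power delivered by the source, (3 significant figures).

346 W

X_L = ωL = 2.85 Ω
Z = 3.60 + j2.85 Ω
|Z| = √(3.60² + 2.85²) = 4.59 Ω
∠Z = arctan(2.85/3.60) = 38.3°
I = V/|Z| = 9.80 A
P = VI cos φ = 45 × 9.80 × cos(38.3°) = 346 W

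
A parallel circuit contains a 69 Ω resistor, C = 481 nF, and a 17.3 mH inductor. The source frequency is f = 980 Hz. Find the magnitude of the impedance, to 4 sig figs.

63.08 Ω

ω = 2πf = 6158 rad/s
X_L = ωL = 106.5 Ω
X_C = 1/(ωC) = 337.6 Ω
Parallel: admittances add. Y = 1/R + 1/(jωL) + jωC
Y = (0.01449 − j0.006426) S
|Y| = 0.01585 S → |Z| = 1/|Y| = 63.08 Ω, ∠Z = −∠Y = 23.91°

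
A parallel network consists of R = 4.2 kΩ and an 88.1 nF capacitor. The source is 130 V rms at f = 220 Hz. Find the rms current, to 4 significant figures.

ω = 2πf = 1382 rad/s
X_C = 1/(ωC) = 8211 Ω
Parallel: admittances add. Y = 1/R + jωC
Y = (0.0002381 + j0.0001218) S
|Y| = 0.0002674 S → |Z| = 1/|Y| = 3739 Ω, ∠Z = −∠Y = -27.09°
I = V/|Z| = 130/3739 = 34.77 mA

34.77 mA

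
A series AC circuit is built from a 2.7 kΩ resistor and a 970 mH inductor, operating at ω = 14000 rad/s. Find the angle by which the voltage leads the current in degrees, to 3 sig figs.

78.8°

X_L = ωL = 13600 Ω
Z = 2700 + j13600 Ω
|Z| = √(2700² + 13600²) = 13800 Ω
∠Z = arctan(13600/2700) = 78.8°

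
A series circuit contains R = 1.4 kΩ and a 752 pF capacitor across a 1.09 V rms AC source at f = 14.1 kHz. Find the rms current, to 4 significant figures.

ω = 2πf = 88590 rad/s
X_C = 1/(ωC) = 15010 Ω
Z = 1400 − j15010 Ω
|Z| = √(1400² + 15010²) = 15080 Ω
I = V/|Z| = 1.09/15080 = 72.30 μA

72.30 μA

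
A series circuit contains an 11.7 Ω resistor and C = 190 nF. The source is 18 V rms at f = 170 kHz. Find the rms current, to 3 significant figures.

ω = 2πf = 1.068e+06 rad/s
X_C = 1/(ωC) = 4.93 Ω
Z = 11.7 − j4.93 Ω
|Z| = √(11.7² + 4.93²) = 12.7 Ω
I = V/|Z| = 18/12.7 = 1.42 A

1.42 A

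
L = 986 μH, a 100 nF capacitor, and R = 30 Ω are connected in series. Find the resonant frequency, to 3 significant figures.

ω₀ = 1/√(LC) = 1/√(0.000986 × 1e-07) = 100700 rad/s
f₀ = ω₀/(2π) = 16.0 kHz

16.0 kHz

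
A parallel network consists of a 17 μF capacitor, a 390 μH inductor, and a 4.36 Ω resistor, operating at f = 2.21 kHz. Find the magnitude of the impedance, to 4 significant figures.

ω = 2πf = 13890 rad/s
X_L = ωL = 5.415 Ω
X_C = 1/(ωC) = 4.236 Ω
Parallel: admittances add. Y = 1/R + 1/(jωL) + jωC
Y = (0.2294 + j0.05140) S
|Y| = 0.2350 S → |Z| = 1/|Y| = 4.254 Ω, ∠Z = −∠Y = -12.63°

4.254 Ω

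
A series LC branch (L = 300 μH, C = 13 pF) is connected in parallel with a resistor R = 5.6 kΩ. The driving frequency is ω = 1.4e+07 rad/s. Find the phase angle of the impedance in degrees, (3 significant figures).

-77.0°

X_L = ωL = 4200 Ω
X_C = 1/(ωC) = 5490 Ω
Branch 1: Z₁ = R = 5600 Ω
Branch 2 (series LC): Z₂ = j(X_L − X_C) = −j1290 Ω
Parallel: Z = Z₁Z₂/(Z₁+Z₂), |Z| = 1260 Ω, ∠Z = -77.0°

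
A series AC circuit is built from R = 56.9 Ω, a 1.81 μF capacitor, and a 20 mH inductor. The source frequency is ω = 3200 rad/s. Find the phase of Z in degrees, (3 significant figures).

X_L = ωL = 64.0 Ω
X_C = 1/(ωC) = 173 Ω
Net reactance X = X_L − X_C = -109 Ω
Z = 56.9 − j109 Ω
|Z| = √(56.9² + 109²) = 123 Ω
∠Z = arctan(-109/56.9) = -62.4°

-62.4°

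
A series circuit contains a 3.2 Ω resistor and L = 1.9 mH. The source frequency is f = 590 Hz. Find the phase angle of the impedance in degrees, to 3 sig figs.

65.6°

ω = 2πf = 3707 rad/s
X_L = ωL = 7.04 Ω
Z = 3.20 + j7.04 Ω
|Z| = √(3.20² + 7.04²) = 7.74 Ω
∠Z = arctan(7.04/3.20) = 65.6°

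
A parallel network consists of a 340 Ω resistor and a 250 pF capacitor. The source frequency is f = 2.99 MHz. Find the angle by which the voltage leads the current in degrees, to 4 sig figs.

ω = 2πf = 1.879e+07 rad/s
X_C = 1/(ωC) = 212.9 Ω
Parallel: admittances add. Y = 1/R + jωC
Y = (0.002941 + j0.004697) S
|Y| = 0.005542 S → |Z| = 1/|Y| = 180.5 Ω, ∠Z = −∠Y = -57.94°

-57.94°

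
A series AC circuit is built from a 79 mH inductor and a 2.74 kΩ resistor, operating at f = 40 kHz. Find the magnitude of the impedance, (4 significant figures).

ω = 2πf = 251300 rad/s
X_L = ωL = 19850 Ω
Z = 2740 + j19850 Ω
|Z| = √(2740² + 19850²) = 20040 Ω

20040 Ω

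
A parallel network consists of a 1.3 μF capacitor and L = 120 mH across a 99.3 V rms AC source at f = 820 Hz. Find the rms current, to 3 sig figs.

ω = 2πf = 5152 rad/s
X_L = ωL = 618 Ω
X_C = 1/(ωC) = 149 Ω
Parallel: admittances add. Y = 1/(jωL) + jωC
Y = (0 + j0.00508) S
|Y| = 0.00508 S → |Z| = 1/|Y| = 197 Ω, ∠Z = −∠Y = -90.0°
I = V/|Z| = 99.3/197 = 504 mA

504 mA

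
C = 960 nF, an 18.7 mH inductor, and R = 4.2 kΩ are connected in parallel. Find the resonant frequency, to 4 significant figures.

ω₀ = 1/√(LC) = 1/√(0.0187 × 9.6e-07) = 7464 rad/s
f₀ = ω₀/(2π) = 1.188 kHz

1.188 kHz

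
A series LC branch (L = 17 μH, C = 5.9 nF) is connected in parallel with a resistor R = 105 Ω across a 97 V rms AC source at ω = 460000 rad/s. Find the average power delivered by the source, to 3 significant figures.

89.6 W

X_L = ωL = 7.82 Ω
X_C = 1/(ωC) = 368 Ω
Branch 1: Z₁ = R = 105 Ω
Branch 2 (series LC): Z₂ = j(X_L − X_C) = −j361 Ω
Parallel: Z = Z₁Z₂/(Z₁+Z₂), |Z| = 101 Ω, ∠Z = -16.2°
I = V/|Z| = 962 mA
P = VI cos φ = 97 × 0.962 × cos(-16.2°) = 89.6 W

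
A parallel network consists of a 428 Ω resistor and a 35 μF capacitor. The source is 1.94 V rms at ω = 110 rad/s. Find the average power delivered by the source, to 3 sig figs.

X_C = 1/(ωC) = 260 Ω
Parallel: admittances add. Y = 1/R + jωC
Y = (0.00234 + j0.00385) S
|Y| = 0.00450 S → |Z| = 1/|Y| = 222 Ω, ∠Z = −∠Y = -58.7°
I = V/|Z| = 8.74 mA
P = VI cos φ = 1.94 × 0.00874 × cos(-58.7°) = 8.79 mW

8.79 mW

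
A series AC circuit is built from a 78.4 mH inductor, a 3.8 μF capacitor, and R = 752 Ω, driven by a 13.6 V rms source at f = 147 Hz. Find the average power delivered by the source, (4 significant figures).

ω = 2πf = 923.6 rad/s
X_L = ωL = 72.41 Ω
X_C = 1/(ωC) = 284.9 Ω
Net reactance X = X_L − X_C = -212.5 Ω
Z = 752.0 − j212.5 Ω
|Z| = √(752.0² + 212.5²) = 781.4 Ω
∠Z = arctan(-212.5/752.0) = -15.78°
I = V/|Z| = 17.40 mA
P = VI cos φ = 13.6 × 0.01740 × cos(-15.78°) = 227.8 mW

227.8 mW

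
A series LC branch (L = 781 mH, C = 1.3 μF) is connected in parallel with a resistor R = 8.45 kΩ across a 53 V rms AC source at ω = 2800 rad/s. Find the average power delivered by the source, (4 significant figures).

X_L = ωL = 2187 Ω
X_C = 1/(ωC) = 274.7 Ω
Branch 1: Z₁ = R = 8450 Ω
Branch 2 (series LC): Z₂ = j(X_L − X_C) = j1912 Ω
Parallel: Z = Z₁Z₂/(Z₁+Z₂), |Z| = 1865 Ω, ∠Z = 77.25°
I = V/|Z| = 28.42 mA
P = VI cos φ = 53 × 0.02842 × cos(77.25°) = 332.4 mW

332.4 mW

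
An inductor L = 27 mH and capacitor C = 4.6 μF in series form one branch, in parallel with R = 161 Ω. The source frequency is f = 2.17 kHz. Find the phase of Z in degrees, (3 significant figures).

ω = 2πf = 13630 rad/s
X_L = ωL = 368 Ω
X_C = 1/(ωC) = 15.9 Ω
Branch 1: Z₁ = R = 161 Ω
Branch 2 (series LC): Z₂ = j(X_L − X_C) = j352 Ω
Parallel: Z = Z₁Z₂/(Z₁+Z₂), |Z| = 146 Ω, ∠Z = 24.6°

24.6°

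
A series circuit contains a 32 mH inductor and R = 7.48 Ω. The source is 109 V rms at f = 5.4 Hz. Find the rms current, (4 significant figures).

ω = 2πf = 33.93 rad/s
X_L = ωL = 1.086 Ω
Z = 7.480 + j1.086 Ω
|Z| = √(7.480² + 1.086²) = 7.558 Ω
I = V/|Z| = 109/7.558 = 14.42 A

14.42 A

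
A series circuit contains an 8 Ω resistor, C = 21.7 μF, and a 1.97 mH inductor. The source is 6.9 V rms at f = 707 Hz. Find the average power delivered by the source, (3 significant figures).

ω = 2πf = 4442 rad/s
X_L = ωL = 8.75 Ω
X_C = 1/(ωC) = 10.4 Ω
Net reactance X = X_L − X_C = -1.62 Ω
Z = 8.00 − j1.62 Ω
|Z| = √(8.00² + 1.62²) = 8.16 Ω
∠Z = arctan(-1.62/8.00) = -11.5°
I = V/|Z| = 845 mA
P = VI cos φ = 6.9 × 0.845 × cos(-11.5°) = 5.72 W

5.72 W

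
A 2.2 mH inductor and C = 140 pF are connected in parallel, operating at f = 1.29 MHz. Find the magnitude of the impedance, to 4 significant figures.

927.1 Ω

ω = 2πf = 8.105e+06 rad/s
X_L = ωL = 17830 Ω
X_C = 1/(ωC) = 881.3 Ω
Parallel: admittances add. Y = 1/(jωL) + jωC
Y = (0 + j0.001079) S
|Y| = 0.001079 S → |Z| = 1/|Y| = 927.1 Ω, ∠Z = −∠Y = -90.00°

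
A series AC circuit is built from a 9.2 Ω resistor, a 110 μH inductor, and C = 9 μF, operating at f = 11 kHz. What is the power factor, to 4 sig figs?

0.8378

ω = 2πf = 69120 rad/s
X_L = ωL = 7.603 Ω
X_C = 1/(ωC) = 1.608 Ω
Net reactance X = X_L − X_C = 5.995 Ω
Z = 9.200 + j5.995 Ω
|Z| = √(9.200² + 5.995²) = 10.98 Ω
∠Z = arctan(5.995/9.200) = 33.09°
cos φ = cos(33.09°) = 0.8378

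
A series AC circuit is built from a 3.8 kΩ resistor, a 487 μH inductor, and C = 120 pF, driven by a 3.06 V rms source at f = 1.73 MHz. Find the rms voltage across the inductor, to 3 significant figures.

2.74 V

ω = 2πf = 1.087e+07 rad/s
X_L = ωL = 5290 Ω
X_C = 1/(ωC) = 767 Ω
Net reactance X = X_L − X_C = 4530 Ω
Z = 3800 + j4530 Ω
|Z| = √(3800² + 4530²) = 5910 Ω
I = V/|Z| = 518 μA
V_L = I·|Z_L| = 0.000518 × 5290 = 2.74 V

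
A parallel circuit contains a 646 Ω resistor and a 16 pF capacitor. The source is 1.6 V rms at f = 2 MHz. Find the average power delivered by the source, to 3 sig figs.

ω = 2πf = 1.257e+07 rad/s
X_C = 1/(ωC) = 4970 Ω
Parallel: admittances add. Y = 1/R + jωC
Y = (0.00155 + j0.000201) S
|Y| = 0.00156 S → |Z| = 1/|Y| = 641 Ω, ∠Z = −∠Y = -7.40°
I = V/|Z| = 2.50 mA
P = VI cos φ = 1.6 × 0.00250 × cos(-7.40°) = 3.96 mW

3.96 mW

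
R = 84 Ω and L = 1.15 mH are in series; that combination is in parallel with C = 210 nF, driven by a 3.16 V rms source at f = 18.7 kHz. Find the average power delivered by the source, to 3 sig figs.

ω = 2πf = 117500 rad/s
X_L = ωL = 135 Ω
X_C = 1/(ωC) = 40.5 Ω
Branch 1 (R+jX_L): Z₁ = 84.0 + j135 Ω, |Z₁| = 159 Ω
Branch 2 (−jX_C): Z₂ = −j40.5 Ω
Parallel: Z = Z₁Z₂/(Z₁+Z₂), |Z| = 51.0 Ω, ∠Z = -80.3°
I = V/|Z| = 62.0 mA
P = VI cos φ = 3.16 × 0.0620 × cos(-80.3°) = 33.1 mW

33.1 mW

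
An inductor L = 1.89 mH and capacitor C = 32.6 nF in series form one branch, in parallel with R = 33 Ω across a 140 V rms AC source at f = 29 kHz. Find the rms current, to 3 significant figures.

ω = 2πf = 182200 rad/s
X_L = ωL = 344 Ω
X_C = 1/(ωC) = 168 Ω
Branch 1: Z₁ = R = 33.0 Ω
Branch 2 (series LC): Z₂ = j(X_L − X_C) = j176 Ω
Parallel: Z = Z₁Z₂/(Z₁+Z₂), |Z| = 32.4 Ω, ∠Z = 10.6°
I = V/|Z| = 140/32.4 = 4.32 A

4.32 A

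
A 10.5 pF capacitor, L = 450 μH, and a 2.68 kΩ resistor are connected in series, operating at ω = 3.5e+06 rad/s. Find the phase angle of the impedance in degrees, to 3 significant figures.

X_L = ωL = 1580 Ω
X_C = 1/(ωC) = 27200 Ω
Net reactance X = X_L − X_C = -25600 Ω
Z = 2680 − j25600 Ω
|Z| = √(2680² + 25600²) = 25800 Ω
∠Z = arctan(-25600/2680) = -84.0°

-84.0°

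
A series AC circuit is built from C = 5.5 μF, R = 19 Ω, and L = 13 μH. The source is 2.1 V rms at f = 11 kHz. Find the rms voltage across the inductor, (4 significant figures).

ω = 2πf = 69120 rad/s
X_L = ωL = 0.8985 Ω
X_C = 1/(ωC) = 2.631 Ω
Net reactance X = X_L − X_C = -1.732 Ω
Z = 19.00 − j1.732 Ω
|Z| = √(19.00² + 1.732²) = 19.08 Ω
I = V/|Z| = 110.1 mA
V_L = I·|Z_L| = 0.1101 × 0.8985 = 0.09890 V

0.09890 V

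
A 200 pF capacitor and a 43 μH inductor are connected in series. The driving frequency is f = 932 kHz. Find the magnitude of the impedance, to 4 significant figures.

602.0 Ω

ω = 2πf = 5.856e+06 rad/s
X_L = ωL = 251.8 Ω
X_C = 1/(ωC) = 853.8 Ω
Net reactance X = X_L − X_C = -602.0 Ω
Z = − j602.0 Ω
|Z| = √(0² + 602.0²) = 602.0 Ω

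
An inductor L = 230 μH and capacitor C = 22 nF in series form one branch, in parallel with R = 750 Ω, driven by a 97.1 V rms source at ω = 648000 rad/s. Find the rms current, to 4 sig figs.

1.238 A

X_L = ωL = 149.0 Ω
X_C = 1/(ωC) = 70.15 Ω
Branch 1: Z₁ = R = 750.0 Ω
Branch 2 (series LC): Z₂ = j(X_L − X_C) = j78.89 Ω
Parallel: Z = Z₁Z₂/(Z₁+Z₂), |Z| = 78.46 Ω, ∠Z = 84.00°
I = V/|Z| = 97.1/78.46 = 1.238 A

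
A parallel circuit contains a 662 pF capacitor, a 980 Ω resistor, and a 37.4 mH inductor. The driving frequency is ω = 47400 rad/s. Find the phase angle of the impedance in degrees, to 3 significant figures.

27.6°

X_L = ωL = 1770 Ω
X_C = 1/(ωC) = 31900 Ω
Parallel: admittances add. Y = 1/R + 1/(jωL) + jωC
Y = (0.00102 − j0.000533) S
|Y| = 0.00115 S → |Z| = 1/|Y| = 869 Ω, ∠Z = −∠Y = 27.6°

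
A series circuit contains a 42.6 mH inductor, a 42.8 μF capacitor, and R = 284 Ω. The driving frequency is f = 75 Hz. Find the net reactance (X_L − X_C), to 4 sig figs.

ω = 2πf = 471.2 rad/s
X_L = ωL = 20.07 Ω
X_C = 1/(ωC) = 49.58 Ω
X = 20.07 − 49.58 = -29.51 Ω

-29.51 Ω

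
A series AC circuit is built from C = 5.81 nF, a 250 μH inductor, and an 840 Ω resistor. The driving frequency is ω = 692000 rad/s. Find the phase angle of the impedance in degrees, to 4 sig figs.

X_L = ωL = 173.0 Ω
X_C = 1/(ωC) = 248.7 Ω
Net reactance X = X_L − X_C = -75.72 Ω
Z = 840.0 − j75.72 Ω
|Z| = √(840.0² + 75.72²) = 843.4 Ω
∠Z = arctan(-75.72/840.0) = -5.151°

-5.151°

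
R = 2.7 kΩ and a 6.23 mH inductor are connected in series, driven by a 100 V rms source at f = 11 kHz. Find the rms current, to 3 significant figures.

36.6 mA

ω = 2πf = 69120 rad/s
X_L = ωL = 431 Ω
Z = 2700 + j431 Ω
|Z| = √(2700² + 431²) = 2730 Ω
I = V/|Z| = 100/2730 = 36.6 mA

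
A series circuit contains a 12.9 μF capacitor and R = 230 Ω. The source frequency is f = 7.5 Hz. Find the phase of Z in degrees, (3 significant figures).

ω = 2πf = 47.12 rad/s
X_C = 1/(ωC) = 1650 Ω
Z = 230 − j1650 Ω
|Z| = √(230² + 1650²) = 1660 Ω
∠Z = arctan(-1650/230) = -82.0°

-82.0°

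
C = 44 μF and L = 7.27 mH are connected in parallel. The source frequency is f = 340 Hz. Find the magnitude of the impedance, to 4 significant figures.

33.77 Ω

ω = 2πf = 2136 rad/s
X_L = ωL = 15.53 Ω
X_C = 1/(ωC) = 10.64 Ω
Parallel: admittances add. Y = 1/(jωL) + jωC
Y = (0 + j0.02961) S
|Y| = 0.02961 S → |Z| = 1/|Y| = 33.77 Ω, ∠Z = −∠Y = -90.00°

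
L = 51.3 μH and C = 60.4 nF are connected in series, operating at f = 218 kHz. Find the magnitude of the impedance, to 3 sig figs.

58.2 Ω

ω = 2πf = 1.37e+06 rad/s
X_L = ωL = 70.3 Ω
X_C = 1/(ωC) = 12.1 Ω
Net reactance X = X_L − X_C = 58.2 Ω
Z = j58.2 Ω
|Z| = √(0² + 58.2²) = 58.2 Ω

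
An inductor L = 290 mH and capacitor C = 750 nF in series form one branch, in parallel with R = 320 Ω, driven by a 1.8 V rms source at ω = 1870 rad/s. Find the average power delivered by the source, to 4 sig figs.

X_L = ωL = 542.3 Ω
X_C = 1/(ωC) = 713.0 Ω
Branch 1: Z₁ = R = 320.0 Ω
Branch 2 (series LC): Z₂ = j(X_L − X_C) = −j170.7 Ω
Parallel: Z = Z₁Z₂/(Z₁+Z₂), |Z| = 150.6 Ω, ∠Z = -61.92°
I = V/|Z| = 11.95 mA
P = VI cos φ = 1.8 × 0.01195 × cos(-61.92°) = 10.12 mW

10.12 mW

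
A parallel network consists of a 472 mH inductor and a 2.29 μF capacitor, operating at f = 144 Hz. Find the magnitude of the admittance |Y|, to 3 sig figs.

ω = 2πf = 904.8 rad/s
X_L = ωL = 427 Ω
X_C = 1/(ωC) = 483 Ω
Parallel: admittances add. Y = 1/(jωL) + jωC
Y = (0 − j0.000270) S
|Y| = 0.000270 S → |Z| = 1/|Y| = 3710 Ω, ∠Z = −∠Y = 90.0°

270 μS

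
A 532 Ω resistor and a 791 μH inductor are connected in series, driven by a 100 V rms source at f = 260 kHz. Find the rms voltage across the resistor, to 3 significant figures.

38.1 V

ω = 2πf = 1.634e+06 rad/s
X_L = ωL = 1290 Ω
Z = 532 + j1290 Ω
|Z| = √(532² + 1290²) = 1400 Ω
I = V/|Z| = 71.6 mA
V_R = I·|Z_R| = 0.0716 × 532 = 38.1 V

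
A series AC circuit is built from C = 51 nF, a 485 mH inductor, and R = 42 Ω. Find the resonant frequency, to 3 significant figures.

1.01 kHz

ω₀ = 1/√(LC) = 1/√(0.485 × 5.1e-08) = 6358 rad/s
f₀ = ω₀/(2π) = 1.01 kHz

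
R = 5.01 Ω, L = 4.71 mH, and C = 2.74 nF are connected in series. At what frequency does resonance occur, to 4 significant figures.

ω₀ = 1/√(LC) = 1/√(0.00471 × 2.74e-09) = 278400 rad/s
f₀ = ω₀/(2π) = 44.30 kHz

44.30 kHz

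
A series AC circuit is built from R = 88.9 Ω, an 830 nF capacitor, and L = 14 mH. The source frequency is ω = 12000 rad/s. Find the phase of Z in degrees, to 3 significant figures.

X_L = ωL = 168 Ω
X_C = 1/(ωC) = 100 Ω
Net reactance X = X_L − X_C = 67.6 Ω
Z = 88.9 + j67.6 Ω
|Z| = √(88.9² + 67.6²) = 112 Ω
∠Z = arctan(67.6/88.9) = 37.2°

37.2°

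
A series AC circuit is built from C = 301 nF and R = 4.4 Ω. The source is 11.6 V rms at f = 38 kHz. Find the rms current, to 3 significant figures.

ω = 2πf = 238800 rad/s
X_C = 1/(ωC) = 13.9 Ω
Z = 4.40 − j13.9 Ω
|Z| = √(4.40² + 13.9²) = 14.6 Ω
I = V/|Z| = 11.6/14.6 = 795 mA

795 mA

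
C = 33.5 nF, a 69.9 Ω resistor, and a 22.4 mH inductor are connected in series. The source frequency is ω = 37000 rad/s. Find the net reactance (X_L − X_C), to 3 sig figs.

X_L = ωL = 829 Ω
X_C = 1/(ωC) = 807 Ω
X = 829 − 807 = 22.0 Ω

22.0 Ω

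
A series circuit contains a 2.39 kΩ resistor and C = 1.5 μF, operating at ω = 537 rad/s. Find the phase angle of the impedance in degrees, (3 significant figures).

-27.4°

X_C = 1/(ωC) = 1240 Ω
Z = 2390 − j1240 Ω
|Z| = √(2390² + 1240²) = 2690 Ω
∠Z = arctan(-1240/2390) = -27.4°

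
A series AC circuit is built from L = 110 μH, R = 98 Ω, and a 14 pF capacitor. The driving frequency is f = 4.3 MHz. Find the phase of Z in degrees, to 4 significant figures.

73.37°

ω = 2πf = 2.702e+07 rad/s
X_L = ωL = 2972 Ω
X_C = 1/(ωC) = 2644 Ω
Net reactance X = X_L − X_C = 328.2 Ω
Z = 98.00 + j328.2 Ω
|Z| = √(98.00² + 328.2²) = 342.5 Ω
∠Z = arctan(328.2/98.00) = 73.37°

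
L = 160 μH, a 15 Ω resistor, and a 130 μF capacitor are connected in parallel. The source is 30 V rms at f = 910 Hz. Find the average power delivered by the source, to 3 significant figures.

ω = 2πf = 5718 rad/s
X_L = ωL = 0.915 Ω
X_C = 1/(ωC) = 1.35 Ω
Parallel: admittances add. Y = 1/R + 1/(jωL) + jωC
Y = (0.0667 − j0.350) S
|Y| = 0.356 S → |Z| = 1/|Y| = 2.81 Ω, ∠Z = −∠Y = 79.2°
I = V/|Z| = 10.7 A
P = VI cos φ = 30 × 10.7 × cos(79.2°) = 60.0 W

60.0 W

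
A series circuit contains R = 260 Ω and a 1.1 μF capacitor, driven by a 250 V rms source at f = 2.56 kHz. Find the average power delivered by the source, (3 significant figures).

ω = 2πf = 16080 rad/s
X_C = 1/(ωC) = 56.5 Ω
Z = 260 − j56.5 Ω
|Z| = √(260² + 56.5²) = 266 Ω
∠Z = arctan(-56.5/260) = -12.3°
I = V/|Z| = 940 mA
P = VI cos φ = 250 × 0.940 × cos(-12.3°) = 230 W

230 W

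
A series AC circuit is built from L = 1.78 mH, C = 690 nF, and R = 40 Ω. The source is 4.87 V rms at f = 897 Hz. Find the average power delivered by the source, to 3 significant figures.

ω = 2πf = 5636 rad/s
X_L = ωL = 10.0 Ω
X_C = 1/(ωC) = 257 Ω
Net reactance X = X_L − X_C = -247 Ω
Z = 40.0 − j247 Ω
|Z| = √(40.0² + 247²) = 250 Ω
∠Z = arctan(-247/40.0) = -80.8°
I = V/|Z| = 19.5 mA
P = VI cos φ = 4.87 × 0.0195 × cos(-80.8°) = 15.1 mW

15.1 mW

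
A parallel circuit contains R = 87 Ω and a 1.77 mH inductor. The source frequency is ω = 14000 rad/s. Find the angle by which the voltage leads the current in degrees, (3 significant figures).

74.1°

X_L = ωL = 24.8 Ω
Parallel: admittances add. Y = 1/R + 1/(jωL)
Y = (0.0115 − j0.0404) S
|Y| = 0.0420 S → |Z| = 1/|Y| = 23.8 Ω, ∠Z = −∠Y = 74.1°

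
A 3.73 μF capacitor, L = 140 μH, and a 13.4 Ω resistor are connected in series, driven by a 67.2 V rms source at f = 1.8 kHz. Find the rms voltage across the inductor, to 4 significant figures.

ω = 2πf = 11310 rad/s
X_L = ωL = 1.583 Ω
X_C = 1/(ωC) = 23.70 Ω
Net reactance X = X_L − X_C = -22.12 Ω
Z = 13.40 − j22.12 Ω
|Z| = √(13.40² + 22.12²) = 25.86 Ω
I = V/|Z| = 2.598 A
V_L = I·|Z_L| = 2.598 × 1.583 = 4.114 V

4.114 V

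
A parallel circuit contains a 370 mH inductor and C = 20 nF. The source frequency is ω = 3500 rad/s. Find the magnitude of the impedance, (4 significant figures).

X_L = ωL = 1295 Ω
X_C = 1/(ωC) = 14290 Ω
Parallel: admittances add. Y = 1/(jωL) + jωC
Y = (0 − j0.0007022) S
|Y| = 0.0007022 S → |Z| = 1/|Y| = 1424 Ω, ∠Z = −∠Y = 90.00°

1424 Ω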